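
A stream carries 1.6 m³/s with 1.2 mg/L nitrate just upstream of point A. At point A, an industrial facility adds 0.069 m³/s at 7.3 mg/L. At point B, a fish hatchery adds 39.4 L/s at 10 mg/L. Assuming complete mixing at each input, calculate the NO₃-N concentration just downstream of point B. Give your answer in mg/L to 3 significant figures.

1.65 mg/L

After input A: C = (1.6·1.2 + 0.069·7.3) / 1.669 = 1.452 mg/L.
39.4 L/s = 0.0394 m³/s.
After input B: C = (1.669·1.452 + 0.0394·10) / 1.708 = 1.649 mg/L.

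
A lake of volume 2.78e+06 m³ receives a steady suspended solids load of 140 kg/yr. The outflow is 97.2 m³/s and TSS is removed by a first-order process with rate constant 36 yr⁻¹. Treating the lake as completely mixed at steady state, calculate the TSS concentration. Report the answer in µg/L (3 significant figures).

Outflow Q = 97.2 m³/s × 3.156e+07 s/yr = 3.067e+09 m³/yr.
Steady-state CSTR mass balance: W = Q·C + k·V·C, so C = W/(Q + kV).
Q + kV = 3.067e+09 + 36·2.78e+06 = 3.167e+09 m³/yr.
C = 140/3.167e+09 = 4.42e-08 kg/m³ = 4.42e-05 mg/L = 0.0442 µg/L.

0.0442 µg/L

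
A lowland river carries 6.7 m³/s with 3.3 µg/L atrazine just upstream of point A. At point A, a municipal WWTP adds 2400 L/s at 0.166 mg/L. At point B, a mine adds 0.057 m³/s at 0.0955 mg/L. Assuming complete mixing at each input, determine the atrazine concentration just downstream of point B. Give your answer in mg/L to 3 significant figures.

0.0465 mg/L

3.3 µg/L = 0.0033 mg/L.
2400 L/s = 2.4 m³/s.
After input A: C = (6.7·0.0033 + 2.4·0.166) / 9.1 = 0.04621 mg/L.
After input B: C = (9.1·0.04621 + 0.057·0.0955) / 9.157 = 0.04652 mg/L.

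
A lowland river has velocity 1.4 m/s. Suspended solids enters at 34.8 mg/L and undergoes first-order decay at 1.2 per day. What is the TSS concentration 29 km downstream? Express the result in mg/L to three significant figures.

Travel time t = 29 km / 1.4 m/s = 2.9e+04/1.4 = 2.071e+04 s = 0.2397 d.
First-order decay: C = 34.8·exp(−1.2·0.2397) = 34.8·0.75 = 26.1 mg/L.

26.1 mg/L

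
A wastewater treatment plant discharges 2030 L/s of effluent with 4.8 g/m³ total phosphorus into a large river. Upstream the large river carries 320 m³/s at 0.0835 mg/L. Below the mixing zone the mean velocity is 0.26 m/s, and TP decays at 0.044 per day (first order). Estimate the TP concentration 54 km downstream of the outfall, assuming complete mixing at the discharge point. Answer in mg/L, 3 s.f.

0.102 mg/L

2030 L/s = 2.03 m³/s.
After complete mixing, C₀ = (2.03·4.8 + 320·0.0835) / 322 = 0.1132 mg/L.
Travel time t = 5.4e+04 m / 0.26 m/s = 2.077e+05 s = 2.404 d.
C = 0.1132·exp(−0.044·2.404) = 0.1132·0.8996 = 0.1019 mg/L.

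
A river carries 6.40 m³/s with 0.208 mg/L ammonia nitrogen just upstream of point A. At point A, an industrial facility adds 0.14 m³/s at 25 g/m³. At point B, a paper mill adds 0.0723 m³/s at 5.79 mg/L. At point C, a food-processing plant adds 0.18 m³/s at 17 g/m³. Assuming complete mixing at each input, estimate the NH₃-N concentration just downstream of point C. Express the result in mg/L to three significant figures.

After input A: C = (6.4·0.208 + 0.14·25) / 6.54 = 0.7387 mg/L.
After input B: C = (6.54·0.7387 + 0.0723·5.79) / 6.612 = 0.7939 mg/L.
After input C: C = (6.612·0.7939 + 0.18·17) / 6.792 = 1.223 mg/L.

1.22 mg/L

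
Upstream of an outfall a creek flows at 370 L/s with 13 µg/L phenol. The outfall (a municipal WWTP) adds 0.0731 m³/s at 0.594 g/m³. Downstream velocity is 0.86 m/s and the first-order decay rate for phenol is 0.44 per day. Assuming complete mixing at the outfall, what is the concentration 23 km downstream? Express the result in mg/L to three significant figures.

0.0950 mg/L

370 L/s = 0.37 m³/s.
13 µg/L = 0.013 mg/L.
After complete mixing, C₀ = (0.0731·0.594 + 0.37·0.013) / 0.4431 = 0.1088 mg/L.
Travel time t = 2.3e+04 m / 0.86 m/s = 2.674e+04 s = 0.3095 d.
C = 0.1088·exp(−0.44·0.3095) = 0.1088·0.8727 = 0.09499 mg/L.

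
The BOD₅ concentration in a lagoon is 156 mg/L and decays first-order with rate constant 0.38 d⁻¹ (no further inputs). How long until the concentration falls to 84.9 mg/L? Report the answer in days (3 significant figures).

t = ln(C₀/C)/k = ln(156/84.9)/0.38 = 0.6084/0.38 = 1.601 d.

1.60 d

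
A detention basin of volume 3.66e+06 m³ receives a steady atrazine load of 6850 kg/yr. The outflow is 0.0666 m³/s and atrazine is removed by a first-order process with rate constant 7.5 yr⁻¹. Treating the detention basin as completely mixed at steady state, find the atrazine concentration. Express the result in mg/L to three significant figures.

0.232 mg/L

Outflow Q = 0.0666 m³/s × 3.156e+07 s/yr = 2.102e+06 m³/yr.
Steady-state CSTR mass balance: W = Q·C + k·V·C, so C = W/(Q + kV).
Q + kV = 2.102e+06 + 7.5·3.66e+06 = 2.955e+07 m³/yr.
C = 6850/2.955e+07 = 0.0002318 kg/m³ = 0.2318 mg/L.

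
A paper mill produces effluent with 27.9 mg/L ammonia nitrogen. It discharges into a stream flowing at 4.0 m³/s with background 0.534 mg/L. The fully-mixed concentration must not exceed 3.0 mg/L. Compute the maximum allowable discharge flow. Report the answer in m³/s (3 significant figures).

0.396 m³/s

Mass balance at complete mixing: C_std·(Q_w + Q_r) = Q_w·C_e + Q_r·C_b.
Rearranging, Q_w = Q_r·(C_std − C_b)/(C_e − C_std) = 4.0·(3 − 0.534) / (27.9 − 3) = 0.3961 m³/s.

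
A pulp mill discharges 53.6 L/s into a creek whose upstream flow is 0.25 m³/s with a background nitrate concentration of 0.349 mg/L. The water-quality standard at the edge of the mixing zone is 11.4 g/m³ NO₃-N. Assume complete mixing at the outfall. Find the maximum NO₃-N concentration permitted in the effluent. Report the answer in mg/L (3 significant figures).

53.6 L/s = 0.0536 m³/s.
Mass balance: 11.4·0.3036 = 0.0536·Cₑ + 0.25·0.349.
Cₑ = (3.461 − 0.08725) / 0.0536 = 62.94 mg/L.

62.9 mg/L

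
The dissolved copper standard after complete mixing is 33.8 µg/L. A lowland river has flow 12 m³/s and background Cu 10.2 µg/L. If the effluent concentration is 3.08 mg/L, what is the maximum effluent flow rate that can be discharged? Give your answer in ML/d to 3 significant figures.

10.2 µg/L = 0.0102 mg/L.
33.8 µg/L = 0.0338 mg/L.
Mass balance at complete mixing: C_std·(Q_w + Q_r) = Q_w·C_e + Q_r·C_b.
Rearranging, Q_w = Q_r·(C_std − C_b)/(C_e − C_std) = 12·(0.0338 − 0.0102) / (3.08 − 0.0338) = 0.09297 m³/s.
= 8.032 ML/d.

8.03 ML/d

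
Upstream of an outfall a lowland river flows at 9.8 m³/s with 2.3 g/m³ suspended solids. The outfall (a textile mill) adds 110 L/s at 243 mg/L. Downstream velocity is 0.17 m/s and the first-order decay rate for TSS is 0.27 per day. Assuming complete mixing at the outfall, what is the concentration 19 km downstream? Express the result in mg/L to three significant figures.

3.51 mg/L

110 L/s = 0.11 m³/s.
After complete mixing, C₀ = (0.11·243 + 9.8·2.3) / 9.91 = 4.972 mg/L.
Travel time t = 1.9e+04 m / 0.17 m/s = 1.118e+05 s = 1.294 d.
C = 4.972·exp(−0.27·1.294) = 4.972·0.7052 = 3.506 mg/L.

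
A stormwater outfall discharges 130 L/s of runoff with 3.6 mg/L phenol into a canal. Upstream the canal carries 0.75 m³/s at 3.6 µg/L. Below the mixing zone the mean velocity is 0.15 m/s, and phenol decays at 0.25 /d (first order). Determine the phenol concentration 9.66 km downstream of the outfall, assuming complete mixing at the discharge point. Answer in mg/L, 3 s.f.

0.444 mg/L

130 L/s = 0.13 m³/s.
3.6 µg/L = 0.0036 mg/L.
After complete mixing, C₀ = (0.13·3.6 + 0.75·0.0036) / 0.88 = 0.5349 mg/L.
Travel time t = 9660 m / 0.15 m/s = 6.44e+04 s = 0.7454 d.
C = 0.5349·exp(−0.25·0.7454) = 0.5349·0.83 = 0.4439 mg/L.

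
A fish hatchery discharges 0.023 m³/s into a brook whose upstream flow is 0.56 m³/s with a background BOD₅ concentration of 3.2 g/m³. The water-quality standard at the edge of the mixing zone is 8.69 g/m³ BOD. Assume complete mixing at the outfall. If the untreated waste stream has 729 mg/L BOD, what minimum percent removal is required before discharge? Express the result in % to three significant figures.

80.5 %

Mass balance: 8.69·0.583 = 0.023·Cₑ + 0.56·3.2.
Cₑ = (5.066 − 1.792) / 0.023 = 142.4 mg/L.
Required removal = 1 − 142.4/729 = 80.47 %.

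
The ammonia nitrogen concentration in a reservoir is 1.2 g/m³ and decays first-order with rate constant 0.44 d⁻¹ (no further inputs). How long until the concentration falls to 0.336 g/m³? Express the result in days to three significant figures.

2.89 d

t = ln(C₀/C)/k = ln(1.2/0.336)/0.44 = 1.273/0.44 = 2.893 d.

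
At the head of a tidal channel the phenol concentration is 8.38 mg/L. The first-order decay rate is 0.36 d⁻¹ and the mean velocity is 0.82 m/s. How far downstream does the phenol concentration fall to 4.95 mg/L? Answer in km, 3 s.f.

104 km

From C = C₀·e^(−kt), t = ln(C₀/C)/k = ln(8.38/4.95)/0.36 = 0.5265/0.36 = 1.462 d.
Distance = v·t = 0.82 m/s × 1.264e+05 s = 1.036e+05 m = 103.6 km.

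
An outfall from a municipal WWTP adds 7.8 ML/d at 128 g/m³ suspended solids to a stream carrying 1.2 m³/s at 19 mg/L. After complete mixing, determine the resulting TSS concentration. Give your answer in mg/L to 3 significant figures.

26.6 mg/L

7.8 ML/d = 0.09028 m³/s.
By mass balance at complete mixing, C = (0.09028·128 + 1.2·19) / (0.09028 + 1.2) = 34.36/1.29 = 26.63 mg/L.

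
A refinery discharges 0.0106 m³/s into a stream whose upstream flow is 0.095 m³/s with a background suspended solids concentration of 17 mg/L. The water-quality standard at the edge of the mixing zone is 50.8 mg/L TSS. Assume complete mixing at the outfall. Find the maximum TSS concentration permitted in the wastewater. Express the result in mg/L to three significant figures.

Mass balance: 50.8·0.1056 = 0.0106·Cₑ + 0.095·17.
Cₑ = (5.364 − 1.615) / 0.0106 = 353.7 mg/L.

354 mg/L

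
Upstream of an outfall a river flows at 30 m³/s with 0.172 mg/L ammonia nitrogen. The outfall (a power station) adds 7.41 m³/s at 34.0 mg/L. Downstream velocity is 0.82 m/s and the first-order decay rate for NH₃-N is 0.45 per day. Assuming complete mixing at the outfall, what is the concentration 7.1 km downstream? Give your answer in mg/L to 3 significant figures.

After complete mixing, C₀ = (7.41·34 + 30·0.172) / 37.41 = 6.872 mg/L.
Travel time t = 7100 m / 0.82 m/s = 8659 s = 0.1002 d.
C = 6.872·exp(−0.45·0.1002) = 6.872·0.9559 = 6.569 mg/L.

6.57 mg/L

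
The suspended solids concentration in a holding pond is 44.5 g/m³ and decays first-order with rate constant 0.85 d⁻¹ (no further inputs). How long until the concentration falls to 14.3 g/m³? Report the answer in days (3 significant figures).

1.34 d

t = ln(C₀/C)/k = ln(44.5/14.3)/0.85 = 1.135/0.85 = 1.336 d.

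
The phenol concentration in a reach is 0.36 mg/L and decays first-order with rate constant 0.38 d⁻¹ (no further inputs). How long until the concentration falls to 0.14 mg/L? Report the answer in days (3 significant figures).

2.49 d

t = ln(C₀/C)/k = ln(0.36/0.14)/0.38 = 0.9445/0.38 = 2.485 d.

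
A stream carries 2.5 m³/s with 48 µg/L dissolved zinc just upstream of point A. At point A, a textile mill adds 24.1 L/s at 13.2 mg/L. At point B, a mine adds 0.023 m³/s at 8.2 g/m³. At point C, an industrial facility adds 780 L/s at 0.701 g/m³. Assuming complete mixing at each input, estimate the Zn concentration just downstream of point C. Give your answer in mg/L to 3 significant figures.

0.353 mg/L

48 µg/L = 0.048 mg/L.
24.1 L/s = 0.0241 m³/s.
After input A: C = (2.5·0.048 + 0.0241·13.2) / 2.524 = 0.1736 mg/L.
After input B: C = (2.524·0.1736 + 0.023·8.2) / 2.547 = 0.2461 mg/L.
780 L/s = 0.78 m³/s.
After input C: C = (2.547·0.2461 + 0.78·0.701) / 3.327 = 0.3527 mg/L.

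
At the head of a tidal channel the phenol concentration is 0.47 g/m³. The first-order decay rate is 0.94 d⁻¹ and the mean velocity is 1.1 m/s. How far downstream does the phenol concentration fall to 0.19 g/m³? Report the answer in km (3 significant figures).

From C = C₀·e^(−kt), t = ln(C₀/C)/k = ln(0.47/0.19)/0.94 = 0.9057/0.94 = 0.9635 d.
Distance = v·t = 1.1 m/s × 8.325e+04 s = 9.157e+04 m = 91.57 km.

91.6 km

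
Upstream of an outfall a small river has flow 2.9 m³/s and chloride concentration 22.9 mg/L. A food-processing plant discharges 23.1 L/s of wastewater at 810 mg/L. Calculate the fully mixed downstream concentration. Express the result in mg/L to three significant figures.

23.1 L/s = 0.0231 m³/s.
Flow-weighted mixing gives C = (0.0231·810 + 2.9·22.9) / (0.0231 + 2.9) = 85.12/2.923 = 29.12 mg/L.

29.1 mg/L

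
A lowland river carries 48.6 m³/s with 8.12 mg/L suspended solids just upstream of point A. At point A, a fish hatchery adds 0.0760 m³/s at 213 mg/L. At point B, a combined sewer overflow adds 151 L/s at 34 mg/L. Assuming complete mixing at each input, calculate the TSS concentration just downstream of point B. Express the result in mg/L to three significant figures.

8.52 mg/L

After input A: C = (48.6·8.12 + 0.076·213) / 48.68 = 8.44 mg/L.
151 L/s = 0.151 m³/s.
After input B: C = (48.68·8.44 + 0.151·34) / 48.83 = 8.519 mg/L.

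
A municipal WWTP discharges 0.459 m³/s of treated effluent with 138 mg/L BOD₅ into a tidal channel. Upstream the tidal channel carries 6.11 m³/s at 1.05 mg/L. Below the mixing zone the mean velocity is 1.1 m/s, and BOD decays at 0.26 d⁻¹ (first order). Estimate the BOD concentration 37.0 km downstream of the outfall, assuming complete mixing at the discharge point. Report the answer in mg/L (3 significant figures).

After complete mixing, C₀ = (0.459·138 + 6.11·1.05) / 6.569 = 10.62 mg/L.
Travel time t = 3.7e+04 m / 1.1 m/s = 3.364e+04 s = 0.3893 d.
C = 10.62·exp(−0.26·0.3893) = 10.62·0.9037 = 9.597 mg/L.

9.60 mg/L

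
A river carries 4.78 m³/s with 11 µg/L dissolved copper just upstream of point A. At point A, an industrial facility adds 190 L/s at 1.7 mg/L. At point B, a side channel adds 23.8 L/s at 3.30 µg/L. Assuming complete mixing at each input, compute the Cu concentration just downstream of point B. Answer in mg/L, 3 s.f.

0.0752 mg/L

11 µg/L = 0.011 mg/L.
190 L/s = 0.19 m³/s.
After input A: C = (4.78·0.011 + 0.19·1.7) / 4.97 = 0.07557 mg/L.
23.8 L/s = 0.0238 m³/s.
3.30 µg/L = 0.0033 mg/L.
After input B: C = (4.97·0.07557 + 0.0238·0.0033) / 4.994 = 0.07522 mg/L.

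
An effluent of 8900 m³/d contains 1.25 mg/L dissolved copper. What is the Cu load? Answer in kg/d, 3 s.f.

8900 m³/d = 0.103 m³/s.
Mass flux = Q·C = 0.103 m³/s × 1.25 g/m³ = 0.1288 g/s.
= 0.1288 g/s × 86.4 = 11.12 kg/d.

11.1 kg/d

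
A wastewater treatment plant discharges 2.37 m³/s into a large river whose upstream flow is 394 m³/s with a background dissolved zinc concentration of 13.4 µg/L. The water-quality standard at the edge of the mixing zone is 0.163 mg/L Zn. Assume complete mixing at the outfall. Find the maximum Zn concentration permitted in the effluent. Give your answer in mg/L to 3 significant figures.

13.4 µg/L = 0.0134 mg/L.
Mass balance: 0.163·396.4 = 2.37·Cₑ + 394·0.0134.
Cₑ = (64.61 − 5.28) / 2.37 = 25.03 mg/L.

25.0 mg/L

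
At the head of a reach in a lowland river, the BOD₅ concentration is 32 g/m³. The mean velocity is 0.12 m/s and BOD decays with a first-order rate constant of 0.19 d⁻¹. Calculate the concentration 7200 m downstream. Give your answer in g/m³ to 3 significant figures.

Travel time t = 7200 m / 0.12 m/s = 7200/0.12 = 6e+04 s = 0.6944 d.
First-order decay: C = 32·exp(−0.19·0.6944) = 32·0.8764 = 28.04 g/m³.

28.0 g/m³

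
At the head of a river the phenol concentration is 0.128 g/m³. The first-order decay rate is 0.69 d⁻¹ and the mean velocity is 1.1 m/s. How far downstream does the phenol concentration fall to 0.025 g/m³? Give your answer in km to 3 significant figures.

From C = C₀·e^(−kt), t = ln(C₀/C)/k = ln(0.128/0.025)/0.69 = 1.633/0.69 = 2.367 d.
Distance = v·t = 1.1 m/s × 2.045e+05 s = 2.249e+05 m = 224.9 km.

225 km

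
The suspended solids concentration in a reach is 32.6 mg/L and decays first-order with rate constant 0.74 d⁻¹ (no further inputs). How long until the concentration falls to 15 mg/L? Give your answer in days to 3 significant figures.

1.05 d

t = ln(C₀/C)/k = ln(32.6/15)/0.74 = 0.7763/0.74 = 1.049 d.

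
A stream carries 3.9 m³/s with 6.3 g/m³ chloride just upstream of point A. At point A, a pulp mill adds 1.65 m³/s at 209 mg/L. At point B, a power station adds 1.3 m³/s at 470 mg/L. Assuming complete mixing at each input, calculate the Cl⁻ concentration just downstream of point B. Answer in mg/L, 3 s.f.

After input A: C = (3.9·6.3 + 1.65·209) / 5.55 = 66.56 mg/L.
After input B: C = (5.55·66.56 + 1.3·470) / 6.85 = 143.1 mg/L.

143 mg/L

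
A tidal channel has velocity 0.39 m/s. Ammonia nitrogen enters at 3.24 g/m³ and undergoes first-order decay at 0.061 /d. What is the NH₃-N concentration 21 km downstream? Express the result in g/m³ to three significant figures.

3.12 g/m³

Travel time t = 21 km / 0.39 m/s = 2.1e+04/0.39 = 5.385e+04 s = 0.6232 d.
First-order decay: C = 3.24·exp(−0.061·0.6232) = 3.24·0.9627 = 3.119 g/m³.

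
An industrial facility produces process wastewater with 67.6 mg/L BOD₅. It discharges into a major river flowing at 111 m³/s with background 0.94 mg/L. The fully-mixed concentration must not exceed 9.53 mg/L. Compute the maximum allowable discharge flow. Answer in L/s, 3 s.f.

16400 L/s

Mass balance at complete mixing: C_std·(Q_w + Q_r) = Q_w·C_e + Q_r·C_b.
Rearranging, Q_w = Q_r·(C_std − C_b)/(C_e − C_std) = 111·(9.53 − 0.94) / (67.6 − 9.53) = 16.42 m³/s.
= 1.642e+04 L/s.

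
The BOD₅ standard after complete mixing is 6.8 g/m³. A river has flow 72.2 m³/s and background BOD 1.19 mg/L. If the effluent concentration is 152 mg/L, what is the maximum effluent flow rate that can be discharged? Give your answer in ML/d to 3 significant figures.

Mass balance at complete mixing: C_std·(Q_w + Q_r) = Q_w·C_e + Q_r·C_b.
Rearranging, Q_w = Q_r·(C_std − C_b)/(C_e − C_std) = 72.2·(6.8 − 1.19) / (152 − 6.8) = 2.79 m³/s.
= 241 ML/d.

241 ML/d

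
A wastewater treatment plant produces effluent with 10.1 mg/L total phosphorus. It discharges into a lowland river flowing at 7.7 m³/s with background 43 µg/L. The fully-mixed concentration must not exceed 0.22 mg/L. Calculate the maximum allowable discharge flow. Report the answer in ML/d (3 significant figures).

11.9 ML/d

43 µg/L = 0.043 mg/L.
Mass balance at complete mixing: C_std·(Q_w + Q_r) = Q_w·C_e + Q_r·C_b.
Rearranging, Q_w = Q_r·(C_std − C_b)/(C_e − C_std) = 7.7·(0.22 − 0.043) / (10.1 − 0.22) = 0.1379 m³/s.
= 11.92 ML/d.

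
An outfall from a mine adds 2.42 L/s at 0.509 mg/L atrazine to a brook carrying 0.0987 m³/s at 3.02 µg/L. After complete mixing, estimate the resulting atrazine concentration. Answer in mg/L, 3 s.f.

2.42 L/s = 0.00242 m³/s.
3.02 µg/L = 0.00302 mg/L.
By mass balance at complete mixing, C = (0.00242·0.509 + 0.0987·0.00302) / (0.00242 + 0.0987) = 0.00153/0.1011 = 0.01513 mg/L.

0.0151 mg/L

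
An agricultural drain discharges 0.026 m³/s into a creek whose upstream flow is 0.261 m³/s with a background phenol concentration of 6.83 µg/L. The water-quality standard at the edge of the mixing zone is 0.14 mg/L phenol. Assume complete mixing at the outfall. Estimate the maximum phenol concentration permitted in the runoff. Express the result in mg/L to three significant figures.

1.48 mg/L

6.83 µg/L = 0.00683 mg/L.
Mass balance: 0.14·0.287 = 0.026·Cₑ + 0.261·0.00683.
Cₑ = (0.04018 − 0.001783) / 0.026 = 1.477 mg/L.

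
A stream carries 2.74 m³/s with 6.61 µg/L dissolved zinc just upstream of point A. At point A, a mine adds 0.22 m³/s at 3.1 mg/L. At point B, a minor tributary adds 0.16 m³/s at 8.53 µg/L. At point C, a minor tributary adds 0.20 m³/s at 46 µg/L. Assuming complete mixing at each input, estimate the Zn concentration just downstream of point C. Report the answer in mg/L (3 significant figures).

0.214 mg/L

6.61 µg/L = 0.00661 mg/L.
After input A: C = (2.74·0.00661 + 0.22·3.1) / 2.96 = 0.2365 mg/L.
8.53 µg/L = 0.00853 mg/L.
After input B: C = (2.96·0.2365 + 0.16·0.00853) / 3.12 = 0.2248 mg/L.
46 µg/L = 0.046 mg/L.
After input C: C = (3.12·0.2248 + 0.2·0.046) / 3.32 = 0.2141 mg/L.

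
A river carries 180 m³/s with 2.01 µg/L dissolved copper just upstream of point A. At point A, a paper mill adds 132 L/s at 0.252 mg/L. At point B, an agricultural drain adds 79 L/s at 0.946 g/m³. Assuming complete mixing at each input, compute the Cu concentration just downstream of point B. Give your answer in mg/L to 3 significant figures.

2.01 µg/L = 0.00201 mg/L.
132 L/s = 0.132 m³/s.
After input A: C = (180·0.00201 + 0.132·0.252) / 180.1 = 0.002193 mg/L.
79 L/s = 0.079 m³/s.
After input B: C = (180.1·0.002193 + 0.079·0.946) / 180.2 = 0.002607 mg/L.

0.00261 mg/L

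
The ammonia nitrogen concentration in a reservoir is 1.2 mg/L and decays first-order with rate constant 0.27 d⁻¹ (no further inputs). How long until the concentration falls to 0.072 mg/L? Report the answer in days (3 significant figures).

t = ln(C₀/C)/k = ln(1.2/0.072)/0.27 = 2.813/0.27 = 10.42 d.

10.4 d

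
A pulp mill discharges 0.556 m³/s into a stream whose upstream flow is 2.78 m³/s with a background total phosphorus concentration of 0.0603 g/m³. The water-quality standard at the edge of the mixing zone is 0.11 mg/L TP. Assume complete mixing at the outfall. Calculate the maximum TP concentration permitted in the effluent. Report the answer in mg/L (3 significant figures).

Mass balance: 0.11·3.336 = 0.556·Cₑ + 2.78·0.0603.
Cₑ = (0.367 − 0.1676) / 0.556 = 0.3585 mg/L.

0.359 mg/L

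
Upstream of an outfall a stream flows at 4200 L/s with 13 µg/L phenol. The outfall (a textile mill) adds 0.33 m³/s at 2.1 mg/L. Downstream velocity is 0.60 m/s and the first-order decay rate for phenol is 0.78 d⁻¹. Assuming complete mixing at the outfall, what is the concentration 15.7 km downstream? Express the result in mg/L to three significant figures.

4200 L/s = 4.2 m³/s.
13 µg/L = 0.013 mg/L.
After complete mixing, C₀ = (0.33·2.1 + 4.2·0.013) / 4.53 = 0.165 mg/L.
Travel time t = 1.57e+04 m / 0.60 m/s = 2.617e+04 s = 0.3029 d.
C = 0.165·exp(−0.78·0.3029) = 0.165·0.7896 = 0.1303 mg/L.

0.130 mg/L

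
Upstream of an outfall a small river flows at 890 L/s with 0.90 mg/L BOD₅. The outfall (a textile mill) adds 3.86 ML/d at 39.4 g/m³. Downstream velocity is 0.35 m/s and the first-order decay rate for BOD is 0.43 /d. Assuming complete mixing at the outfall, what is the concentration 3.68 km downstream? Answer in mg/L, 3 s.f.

2.60 mg/L

3.86 ML/d = 0.04468 m³/s.
890 L/s = 0.89 m³/s.
After complete mixing, C₀ = (0.04468·39.4 + 0.89·0.9) / 0.9347 = 2.74 mg/L.
Travel time t = 3680 m / 0.35 m/s = 1.051e+04 s = 0.1217 d.
C = 2.74·exp(−0.43·0.1217) = 2.74·0.949 = 2.601 mg/L.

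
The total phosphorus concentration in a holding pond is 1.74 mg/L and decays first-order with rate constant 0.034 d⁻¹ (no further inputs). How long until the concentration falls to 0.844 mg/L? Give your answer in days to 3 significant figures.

t = ln(C₀/C)/k = ln(1.74/0.844)/0.034 = 0.7235/0.034 = 21.28 d.

21.3 d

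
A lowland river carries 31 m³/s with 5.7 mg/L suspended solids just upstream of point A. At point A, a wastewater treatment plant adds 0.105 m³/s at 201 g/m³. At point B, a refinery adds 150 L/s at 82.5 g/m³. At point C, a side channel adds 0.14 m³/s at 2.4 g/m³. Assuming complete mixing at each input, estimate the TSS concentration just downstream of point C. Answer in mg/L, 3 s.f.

After input A: C = (31·5.7 + 0.105·201) / 31.11 = 6.359 mg/L.
150 L/s = 0.15 m³/s.
After input B: C = (31.11·6.359 + 0.15·82.5) / 31.25 = 6.725 mg/L.
After input C: C = (31.25·6.725 + 0.14·2.4) / 31.39 = 6.705 mg/L.

6.71 mg/L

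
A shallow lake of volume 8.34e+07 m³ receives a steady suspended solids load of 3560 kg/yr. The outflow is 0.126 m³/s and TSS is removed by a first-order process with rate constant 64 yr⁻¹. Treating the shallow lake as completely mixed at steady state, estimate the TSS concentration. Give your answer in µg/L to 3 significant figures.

Outflow Q = 0.126 m³/s × 3.156e+07 s/yr = 3.976e+06 m³/yr.
Steady-state CSTR mass balance: W = Q·C + k·V·C, so C = W/(Q + kV).
Q + kV = 3.976e+06 + 64·8.34e+07 = 5.342e+09 m³/yr.
C = 3560/5.342e+09 = 6.665e-07 kg/m³ = 0.0006665 mg/L = 0.6665 µg/L.

0.666 µg/L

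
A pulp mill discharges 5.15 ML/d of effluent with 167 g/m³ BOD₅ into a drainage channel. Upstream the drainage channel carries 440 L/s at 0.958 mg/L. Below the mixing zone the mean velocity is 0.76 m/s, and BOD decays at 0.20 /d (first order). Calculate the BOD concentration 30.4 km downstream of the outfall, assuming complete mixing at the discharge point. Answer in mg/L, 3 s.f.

18.9 mg/L

5.15 ML/d = 0.05961 m³/s.
440 L/s = 0.44 m³/s.
After complete mixing, C₀ = (0.05961·167 + 0.44·0.958) / 0.4996 = 20.77 mg/L.
Travel time t = 3.04e+04 m / 0.76 m/s = 4e+04 s = 0.463 d.
C = 20.77·exp(−0.20·0.463) = 20.77·0.9116 = 18.93 mg/L.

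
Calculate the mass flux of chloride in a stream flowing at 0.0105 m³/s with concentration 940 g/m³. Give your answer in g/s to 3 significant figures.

Mass flux = Q·C = 0.0105 m³/s × 940 g/m³ = 9.87 g/s.

9.87 g/s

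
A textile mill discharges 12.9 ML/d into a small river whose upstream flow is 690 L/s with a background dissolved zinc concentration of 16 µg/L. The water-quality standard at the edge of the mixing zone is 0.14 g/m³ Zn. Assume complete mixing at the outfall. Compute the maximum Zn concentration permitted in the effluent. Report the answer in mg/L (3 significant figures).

12.9 ML/d = 0.1493 m³/s.
690 L/s = 0.69 m³/s.
16 µg/L = 0.016 mg/L.
Mass balance: 0.14·0.8393 = 0.1493·Cₑ + 0.69·0.016.
Cₑ = (0.1175 − 0.01104) / 0.1493 = 0.7131 mg/L.

0.713 mg/L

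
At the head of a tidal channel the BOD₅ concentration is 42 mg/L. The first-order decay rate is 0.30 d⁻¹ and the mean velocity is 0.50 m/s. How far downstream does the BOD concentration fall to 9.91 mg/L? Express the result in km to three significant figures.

208 km

From C = C₀·e^(−kt), t = ln(C₀/C)/k = ln(42/9.91)/0.30 = 1.444/0.30 = 4.814 d.
Distance = v·t = 0.50 m/s × 4.159e+05 s = 2.08e+05 m = 208 km.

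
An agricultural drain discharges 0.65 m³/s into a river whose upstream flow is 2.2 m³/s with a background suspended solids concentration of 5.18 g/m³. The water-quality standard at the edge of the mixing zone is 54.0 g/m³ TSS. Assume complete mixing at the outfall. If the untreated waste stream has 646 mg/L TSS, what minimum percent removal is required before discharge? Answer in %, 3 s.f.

Mass balance: 54·2.85 = 0.65·Cₑ + 2.2·5.18.
Cₑ = (153.9 − 11.4) / 0.65 = 219.2 mg/L.
Required removal = 1 − 219.2/646 = 66.06 %.

66.1 %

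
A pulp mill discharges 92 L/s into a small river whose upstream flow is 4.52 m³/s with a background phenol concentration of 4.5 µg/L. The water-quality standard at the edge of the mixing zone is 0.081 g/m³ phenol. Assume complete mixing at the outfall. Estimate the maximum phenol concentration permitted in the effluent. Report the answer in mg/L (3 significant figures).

3.84 mg/L

92 L/s = 0.092 m³/s.
4.5 µg/L = 0.0045 mg/L.
Mass balance: 0.081·4.612 = 0.092·Cₑ + 4.52·0.0045.
Cₑ = (0.3736 − 0.02034) / 0.092 = 3.839 mg/L.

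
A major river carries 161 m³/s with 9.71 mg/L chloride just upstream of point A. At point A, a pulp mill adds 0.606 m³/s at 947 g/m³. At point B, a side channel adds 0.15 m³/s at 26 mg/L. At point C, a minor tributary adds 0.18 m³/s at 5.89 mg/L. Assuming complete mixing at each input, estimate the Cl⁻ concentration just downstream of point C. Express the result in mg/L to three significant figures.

After input A: C = (161·9.71 + 0.606·947) / 161.6 = 13.22 mg/L.
After input B: C = (161.6·13.22 + 0.15·26) / 161.8 = 13.24 mg/L.
After input C: C = (161.8·13.24 + 0.18·5.89) / 161.9 = 13.23 mg/L.

13.2 mg/L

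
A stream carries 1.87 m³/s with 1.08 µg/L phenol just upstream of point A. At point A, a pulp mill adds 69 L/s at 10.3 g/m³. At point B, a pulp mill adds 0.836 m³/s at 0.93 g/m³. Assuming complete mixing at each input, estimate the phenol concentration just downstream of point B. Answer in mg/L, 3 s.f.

0.537 mg/L

1.08 µg/L = 0.00108 mg/L.
69 L/s = 0.069 m³/s.
After input A: C = (1.87·0.00108 + 0.069·10.3) / 1.939 = 0.3676 mg/L.
After input B: C = (1.939·0.3676 + 0.836·0.93) / 2.775 = 0.537 mg/L.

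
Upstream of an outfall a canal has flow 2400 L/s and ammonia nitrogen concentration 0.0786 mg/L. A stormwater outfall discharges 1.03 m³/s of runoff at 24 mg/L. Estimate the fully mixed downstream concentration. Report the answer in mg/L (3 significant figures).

7.26 mg/L

2400 L/s = 2.4 m³/s.
By mass balance at complete mixing, C = (1.03·24 + 2.4·0.0786) / (1.03 + 2.4) = 24.91/3.43 = 7.262 mg/L.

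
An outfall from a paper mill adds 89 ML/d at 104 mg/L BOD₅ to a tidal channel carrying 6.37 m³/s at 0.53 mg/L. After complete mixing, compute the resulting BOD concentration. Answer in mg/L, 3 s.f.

14.9 mg/L

89 ML/d = 1.03 m³/s.
Flow-weighted mixing gives C = (1.03·104 + 6.37·0.53) / (1.03 + 6.37) = 110.5/7.4 = 14.93 mg/L.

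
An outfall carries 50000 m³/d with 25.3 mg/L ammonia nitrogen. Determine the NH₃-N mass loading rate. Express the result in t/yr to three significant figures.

50000 m³/d = 0.5787 m³/s.
Mass flux = Q·C = 0.5787 m³/s × 25.3 g/m³ = 14.64 g/s.
= 14.64 g/s × 31.56 = 462 t/yr.

462 t/yr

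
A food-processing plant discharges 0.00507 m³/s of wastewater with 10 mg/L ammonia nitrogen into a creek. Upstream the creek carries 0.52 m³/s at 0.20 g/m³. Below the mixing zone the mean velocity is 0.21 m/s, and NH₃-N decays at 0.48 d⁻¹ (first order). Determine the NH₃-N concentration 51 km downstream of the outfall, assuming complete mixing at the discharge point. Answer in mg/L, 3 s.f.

After complete mixing, C₀ = (0.00507·10 + 0.52·0.2) / 0.5251 = 0.2946 mg/L.
Travel time t = 5.1e+04 m / 0.21 m/s = 2.429e+05 s = 2.811 d.
C = 0.2946·exp(−0.48·2.811) = 0.2946·0.2594 = 0.07644 mg/L.

0.0764 mg/L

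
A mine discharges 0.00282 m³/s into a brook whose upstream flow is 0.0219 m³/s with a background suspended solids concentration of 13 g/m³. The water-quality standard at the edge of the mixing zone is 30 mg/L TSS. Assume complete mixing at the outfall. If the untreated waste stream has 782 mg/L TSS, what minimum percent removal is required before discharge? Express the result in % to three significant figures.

Mass balance: 30·0.02472 = 0.00282·Cₑ + 0.0219·13.
Cₑ = (0.7416 − 0.2847) / 0.00282 = 162 mg/L.
Required removal = 1 − 162/782 = 79.28 %.

79.3 %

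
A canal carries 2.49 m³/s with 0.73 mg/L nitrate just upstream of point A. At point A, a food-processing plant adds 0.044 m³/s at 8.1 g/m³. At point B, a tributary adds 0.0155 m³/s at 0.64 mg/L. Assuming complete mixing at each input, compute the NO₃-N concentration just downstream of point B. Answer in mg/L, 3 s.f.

0.857 mg/L

After input A: C = (2.49·0.73 + 0.044·8.1) / 2.534 = 0.858 mg/L.
After input B: C = (2.534·0.858 + 0.0155·0.64) / 2.55 = 0.8566 mg/L.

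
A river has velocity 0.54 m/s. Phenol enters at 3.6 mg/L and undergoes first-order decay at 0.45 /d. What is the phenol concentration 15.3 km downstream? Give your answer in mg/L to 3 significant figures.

Travel time t = 15.3 km / 0.54 m/s = 1.53e+04/0.54 = 2.833e+04 s = 0.3279 d.
First-order decay: C = 3.6·exp(−0.45·0.3279) = 3.6·0.8628 = 3.106 mg/L.

3.11 mg/L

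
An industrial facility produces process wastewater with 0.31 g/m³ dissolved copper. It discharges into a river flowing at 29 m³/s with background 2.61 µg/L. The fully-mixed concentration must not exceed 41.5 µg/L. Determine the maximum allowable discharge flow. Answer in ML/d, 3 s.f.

2.61 µg/L = 0.00261 mg/L.
41.5 µg/L = 0.0415 mg/L.
Mass balance at complete mixing: C_std·(Q_w + Q_r) = Q_w·C_e + Q_r·C_b.
Rearranging, Q_w = Q_r·(C_std − C_b)/(C_e − C_std) = 29·(0.0415 − 0.00261) / (0.31 − 0.0415) = 4.2 m³/s.
= 362.9 ML/d.

363 ML/d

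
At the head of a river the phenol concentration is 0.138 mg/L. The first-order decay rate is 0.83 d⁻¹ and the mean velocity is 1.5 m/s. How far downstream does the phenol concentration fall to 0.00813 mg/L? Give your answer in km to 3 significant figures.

442 km

From C = C₀·e^(−kt), t = ln(C₀/C)/k = ln(0.138/0.00813)/0.83 = 2.832/0.83 = 3.412 d.
Distance = v·t = 1.5 m/s × 2.948e+05 s = 4.422e+05 m = 442.2 km.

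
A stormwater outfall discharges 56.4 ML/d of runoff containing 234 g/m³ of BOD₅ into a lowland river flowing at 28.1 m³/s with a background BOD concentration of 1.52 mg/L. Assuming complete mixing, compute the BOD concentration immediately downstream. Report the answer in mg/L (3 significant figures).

56.4 ML/d = 0.6528 m³/s.
By mass balance at complete mixing, C = (0.6528·234 + 28.1·1.52) / (0.6528 + 28.1) = 195.5/28.75 = 6.798 mg/L.

6.80 mg/L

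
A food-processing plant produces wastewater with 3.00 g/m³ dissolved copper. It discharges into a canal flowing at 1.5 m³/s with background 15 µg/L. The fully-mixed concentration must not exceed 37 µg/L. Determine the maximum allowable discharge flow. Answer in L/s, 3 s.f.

11.1 L/s

15 µg/L = 0.015 mg/L.
37 µg/L = 0.037 mg/L.
Mass balance at complete mixing: C_std·(Q_w + Q_r) = Q_w·C_e + Q_r·C_b.
Rearranging, Q_w = Q_r·(C_std − C_b)/(C_e − C_std) = 1.5·(0.037 − 0.015) / (3 − 0.037) = 0.01114 m³/s.
= 11.14 L/s.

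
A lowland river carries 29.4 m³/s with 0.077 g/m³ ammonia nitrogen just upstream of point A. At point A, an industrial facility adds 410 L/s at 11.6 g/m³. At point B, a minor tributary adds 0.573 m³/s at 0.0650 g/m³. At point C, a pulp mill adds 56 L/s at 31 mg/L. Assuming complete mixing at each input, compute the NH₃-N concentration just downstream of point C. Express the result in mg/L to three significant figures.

0.289 mg/L

410 L/s = 0.41 m³/s.
After input A: C = (29.4·0.077 + 0.41·11.6) / 29.81 = 0.2355 mg/L.
After input B: C = (29.81·0.2355 + 0.573·0.065) / 30.38 = 0.2323 mg/L.
56 L/s = 0.056 m³/s.
After input C: C = (30.38·0.2323 + 0.056·31) / 30.44 = 0.2889 mg/L.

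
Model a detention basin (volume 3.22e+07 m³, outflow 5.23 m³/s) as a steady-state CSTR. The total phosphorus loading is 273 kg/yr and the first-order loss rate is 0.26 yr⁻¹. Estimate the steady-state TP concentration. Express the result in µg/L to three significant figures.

1.57 µg/L

Outflow Q = 5.23 m³/s × 3.156e+07 s/yr = 1.65e+08 m³/yr.
Steady-state CSTR mass balance: W = Q·C + k·V·C, so C = W/(Q + kV).
Q + kV = 1.65e+08 + 0.26·3.22e+07 = 1.734e+08 m³/yr.
C = 273/1.734e+08 = 1.574e-06 kg/m³ = 0.001574 mg/L = 1.574 µg/L.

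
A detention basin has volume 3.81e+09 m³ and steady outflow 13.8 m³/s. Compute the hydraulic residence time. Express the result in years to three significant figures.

Q = 13.8 m³/s × 3.156e+07 s/yr = 4.355e+08 m³/yr.
Hydraulic residence time τ = V/Q = 3.81e+09/4.355e+08 = 8.749 yr.

8.75 yr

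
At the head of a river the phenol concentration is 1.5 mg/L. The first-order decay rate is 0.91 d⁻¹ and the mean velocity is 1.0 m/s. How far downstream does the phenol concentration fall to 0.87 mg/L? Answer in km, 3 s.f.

51.7 km

From C = C₀·e^(−kt), t = ln(C₀/C)/k = ln(1.5/0.87)/0.91 = 0.5447/0.91 = 0.5986 d.
Distance = v·t = 1.0 m/s × 5.172e+04 s = 5.172e+04 m = 51.72 km.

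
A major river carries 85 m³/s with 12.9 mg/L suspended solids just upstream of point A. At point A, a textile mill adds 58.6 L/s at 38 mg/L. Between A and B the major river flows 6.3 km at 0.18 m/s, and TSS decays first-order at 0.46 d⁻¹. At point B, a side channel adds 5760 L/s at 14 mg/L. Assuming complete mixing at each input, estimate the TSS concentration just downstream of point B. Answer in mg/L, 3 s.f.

58.6 L/s = 0.0586 m³/s.
After input A: C = (85·12.9 + 0.0586·38) / 85.06 = 12.92 mg/L.
Over the 6.3 km reach to input B (t = 3.5e+04 s = 0.4051 d), decay gives C = 12.92·exp(−0.46·0.4051) = 10.72 mg/L.
5760 L/s = 5.76 m³/s.
After input B: C = (85.06·10.72 + 5.76·14) / 90.82 = 10.93 mg/L.

10.9 mg/L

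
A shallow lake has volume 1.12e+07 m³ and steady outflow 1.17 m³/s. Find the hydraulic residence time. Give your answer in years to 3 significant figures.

0.303 yr

Q = 1.17 m³/s × 3.156e+07 s/yr = 3.692e+07 m³/yr.
Hydraulic residence time τ = V/Q = 1.12e+07/3.692e+07 = 0.3033 yr.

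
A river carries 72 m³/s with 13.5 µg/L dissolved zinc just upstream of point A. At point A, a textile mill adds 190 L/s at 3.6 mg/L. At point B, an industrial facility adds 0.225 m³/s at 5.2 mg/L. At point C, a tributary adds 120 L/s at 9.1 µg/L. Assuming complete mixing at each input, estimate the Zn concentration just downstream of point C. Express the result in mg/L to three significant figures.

0.0390 mg/L

13.5 µg/L = 0.0135 mg/L.
190 L/s = 0.19 m³/s.
After input A: C = (72·0.0135 + 0.19·3.6) / 72.19 = 0.02294 mg/L.
After input B: C = (72.19·0.02294 + 0.225·5.2) / 72.41 = 0.03903 mg/L.
120 L/s = 0.12 m³/s.
9.1 µg/L = 0.0091 mg/L.
After input C: C = (72.41·0.03903 + 0.12·0.0091) / 72.53 = 0.03898 mg/L.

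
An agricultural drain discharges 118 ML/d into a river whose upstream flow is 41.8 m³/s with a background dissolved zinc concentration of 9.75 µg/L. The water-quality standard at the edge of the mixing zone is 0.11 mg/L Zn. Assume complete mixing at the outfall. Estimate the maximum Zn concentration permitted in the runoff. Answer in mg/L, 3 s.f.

118 ML/d = 1.366 m³/s.
9.75 µg/L = 0.00975 mg/L.
Mass balance: 0.11·43.17 = 1.366·Cₑ + 41.8·0.00975.
Cₑ = (4.748 − 0.4075) / 1.366 = 3.178 mg/L.

3.18 mg/L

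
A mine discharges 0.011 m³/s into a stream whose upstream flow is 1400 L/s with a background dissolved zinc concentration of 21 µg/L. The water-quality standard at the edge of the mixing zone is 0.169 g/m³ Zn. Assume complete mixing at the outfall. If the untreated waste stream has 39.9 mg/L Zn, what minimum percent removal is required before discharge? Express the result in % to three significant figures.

52.4 %

1400 L/s = 1.4 m³/s.
21 µg/L = 0.021 mg/L.
Mass balance: 0.169·1.411 = 0.011·Cₑ + 1.4·0.021.
Cₑ = (0.2385 − 0.0294) / 0.011 = 19.01 mg/L.
Required removal = 1 − 19.01/39.9 = 52.37 %.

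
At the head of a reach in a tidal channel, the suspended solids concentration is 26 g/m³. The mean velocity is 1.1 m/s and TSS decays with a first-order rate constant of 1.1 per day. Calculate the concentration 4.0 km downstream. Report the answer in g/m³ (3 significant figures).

Travel time t = 4.0 km / 1.1 m/s = 4000/1.1 = 3636 s = 0.04209 d.
First-order decay: C = 26·exp(−1.1·0.04209) = 26·0.9548 = 24.82 g/m³.

24.8 g/m³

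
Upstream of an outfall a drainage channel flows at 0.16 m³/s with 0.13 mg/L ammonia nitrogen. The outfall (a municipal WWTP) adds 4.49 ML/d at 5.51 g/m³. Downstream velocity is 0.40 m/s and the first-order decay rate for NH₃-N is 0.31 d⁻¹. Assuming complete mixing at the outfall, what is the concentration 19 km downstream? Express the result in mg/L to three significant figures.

4.49 ML/d = 0.05197 m³/s.
After complete mixing, C₀ = (0.05197·5.51 + 0.16·0.13) / 0.212 = 1.449 mg/L.
Travel time t = 1.9e+04 m / 0.40 m/s = 4.75e+04 s = 0.5498 d.
C = 1.449·exp(−0.31·0.5498) = 1.449·0.8433 = 1.222 mg/L.

1.22 mg/L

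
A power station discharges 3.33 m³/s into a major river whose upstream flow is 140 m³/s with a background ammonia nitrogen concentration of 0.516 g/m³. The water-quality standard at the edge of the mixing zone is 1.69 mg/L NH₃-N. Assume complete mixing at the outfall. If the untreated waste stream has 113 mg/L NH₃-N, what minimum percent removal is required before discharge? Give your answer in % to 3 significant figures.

Mass balance: 1.69·143.3 = 3.33·Cₑ + 140·0.516.
Cₑ = (242.2 − 72.24) / 3.33 = 51.05 mg/L.
Required removal = 1 − 51.05/113 = 54.83 %.

54.8 %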